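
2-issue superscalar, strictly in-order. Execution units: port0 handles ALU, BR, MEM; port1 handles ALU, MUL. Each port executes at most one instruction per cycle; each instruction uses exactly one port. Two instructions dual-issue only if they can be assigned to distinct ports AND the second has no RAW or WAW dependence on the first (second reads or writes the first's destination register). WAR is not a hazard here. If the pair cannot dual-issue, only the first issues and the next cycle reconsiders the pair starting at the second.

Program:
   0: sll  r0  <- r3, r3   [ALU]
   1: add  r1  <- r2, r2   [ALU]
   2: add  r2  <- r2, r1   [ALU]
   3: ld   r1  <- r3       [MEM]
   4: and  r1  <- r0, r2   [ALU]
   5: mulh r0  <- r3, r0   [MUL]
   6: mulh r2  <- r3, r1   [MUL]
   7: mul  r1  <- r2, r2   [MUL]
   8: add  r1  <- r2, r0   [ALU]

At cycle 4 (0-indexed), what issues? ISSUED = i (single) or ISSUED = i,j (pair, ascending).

ISSUED = 7

[0] i0,i1  sll.ALU;add.ALU  -- pair
[1] i2,i3  add.ALU;ld.MEM  -- pair
[2] i4,i5  and.ALU;mulh.MUL  -- pair
[3] i6  mulh.MUL  -- no-port MUL/MUL
[4] i7  mul.MUL  -- WAW r1
[5] i8  add.ALU  -- tail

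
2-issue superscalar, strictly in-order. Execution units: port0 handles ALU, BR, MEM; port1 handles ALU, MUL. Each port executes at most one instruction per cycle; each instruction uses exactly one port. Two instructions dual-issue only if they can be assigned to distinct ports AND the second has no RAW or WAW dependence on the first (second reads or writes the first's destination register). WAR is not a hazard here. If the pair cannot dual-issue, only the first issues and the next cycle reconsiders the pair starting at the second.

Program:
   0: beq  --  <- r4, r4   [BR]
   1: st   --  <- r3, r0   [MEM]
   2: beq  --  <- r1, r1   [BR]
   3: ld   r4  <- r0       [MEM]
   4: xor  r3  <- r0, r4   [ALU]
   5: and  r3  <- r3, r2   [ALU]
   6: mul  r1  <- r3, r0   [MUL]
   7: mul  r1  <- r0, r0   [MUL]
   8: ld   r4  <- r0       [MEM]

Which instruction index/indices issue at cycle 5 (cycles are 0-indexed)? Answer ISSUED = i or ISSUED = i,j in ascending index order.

ISSUED = 5

  cy0 -> i0 (beq) no-port BR/MEM
  cy1 -> i1 (st) no-port MEM/BR
  cy2 -> i2 (beq) no-port BR/MEM
  cy3 -> i3 (ld) RAW r4
  cy4 -> i4 (xor) RAW+WAW r3
  cy5 -> i5 (and) RAW r3
  cy6 -> i6 (mul) no-port MUL/MUL
  cy7 -> i7&i8 (mul;ld) 2-wide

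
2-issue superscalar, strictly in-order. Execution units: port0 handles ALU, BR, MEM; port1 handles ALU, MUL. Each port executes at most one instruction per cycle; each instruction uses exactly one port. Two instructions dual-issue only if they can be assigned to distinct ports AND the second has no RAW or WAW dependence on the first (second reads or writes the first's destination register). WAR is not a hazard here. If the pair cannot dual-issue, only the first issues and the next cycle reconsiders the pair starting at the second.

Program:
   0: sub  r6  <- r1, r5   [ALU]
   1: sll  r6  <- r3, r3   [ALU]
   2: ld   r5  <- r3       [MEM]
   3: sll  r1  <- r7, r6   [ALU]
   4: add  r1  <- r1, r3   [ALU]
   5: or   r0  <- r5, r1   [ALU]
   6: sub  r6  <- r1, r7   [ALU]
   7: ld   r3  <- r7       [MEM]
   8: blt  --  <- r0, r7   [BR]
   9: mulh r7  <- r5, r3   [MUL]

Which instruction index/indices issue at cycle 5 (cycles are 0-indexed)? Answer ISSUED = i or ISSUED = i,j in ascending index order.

ISSUED = 7

t=0 i0:sub.ALU ; WAW r6
t=1 i1&i2:sll.ALU ld.MEM ; 2-wide
t=2 i3:sll.ALU ; RAW+WAW r1
t=3 i4:add.ALU ; RAW r1
t=4 i5&i6:or.ALU sub.ALU ; 2-wide
t=5 i7:ld.MEM ; no-port MEM/BR
t=6 i8&i9:blt.BR mulh.MUL ; 2-wide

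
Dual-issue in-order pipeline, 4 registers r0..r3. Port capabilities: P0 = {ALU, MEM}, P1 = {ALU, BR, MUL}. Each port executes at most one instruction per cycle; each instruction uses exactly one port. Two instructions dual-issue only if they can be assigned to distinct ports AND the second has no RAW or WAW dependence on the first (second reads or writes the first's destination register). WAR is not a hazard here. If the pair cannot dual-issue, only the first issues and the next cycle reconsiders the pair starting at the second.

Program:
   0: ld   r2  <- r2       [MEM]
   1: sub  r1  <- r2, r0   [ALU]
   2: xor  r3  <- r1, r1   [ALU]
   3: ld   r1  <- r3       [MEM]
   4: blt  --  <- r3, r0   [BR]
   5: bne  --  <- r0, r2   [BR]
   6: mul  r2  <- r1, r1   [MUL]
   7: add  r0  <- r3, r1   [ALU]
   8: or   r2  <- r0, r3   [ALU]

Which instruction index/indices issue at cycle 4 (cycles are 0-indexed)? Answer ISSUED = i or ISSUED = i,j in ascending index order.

0. ld.MEM @i0  | RAW r2
1. sub.ALU @i1  | RAW r1
2. xor.ALU @i2  | RAW r3
3. ld.MEM/blt.BR @i3&i4  | pair
4. bne.BR @i5  | no-port BR/MUL
5. mul.MUL/add.ALU @i6&i7  | pair
6. or.ALU @i8  | tail

ISSUED = 5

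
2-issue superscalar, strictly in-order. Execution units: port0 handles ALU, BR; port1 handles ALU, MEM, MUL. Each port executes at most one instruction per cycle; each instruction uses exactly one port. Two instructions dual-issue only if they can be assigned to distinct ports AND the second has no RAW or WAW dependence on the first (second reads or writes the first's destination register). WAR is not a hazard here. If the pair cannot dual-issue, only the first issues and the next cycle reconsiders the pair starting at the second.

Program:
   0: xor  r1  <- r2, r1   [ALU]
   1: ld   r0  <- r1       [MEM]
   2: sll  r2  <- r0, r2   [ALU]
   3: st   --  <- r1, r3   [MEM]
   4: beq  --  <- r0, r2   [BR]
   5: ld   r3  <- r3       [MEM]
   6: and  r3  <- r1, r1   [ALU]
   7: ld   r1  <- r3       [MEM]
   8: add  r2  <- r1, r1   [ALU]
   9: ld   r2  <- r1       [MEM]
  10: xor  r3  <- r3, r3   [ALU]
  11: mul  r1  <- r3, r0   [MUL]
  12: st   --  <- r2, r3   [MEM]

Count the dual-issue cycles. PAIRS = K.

[0] i0  xor.ALU  -- RAW r1
[1] i1  ld.MEM  -- RAW r0
[2] i2/i3  sll.ALU st.MEM  -- pair
[3] i4/i5  beq.BR ld.MEM  -- pair
[4] i6  and.ALU  -- RAW r3
[5] i7  ld.MEM  -- RAW r1
[6] i8  add.ALU  -- WAW r2
[7] i9/i10  ld.MEM xor.ALU  -- pair
[8] i11  mul.MUL  -- no-port MUL/MEM
[9] i12  st.MEM  -- tail

PAIRS = 3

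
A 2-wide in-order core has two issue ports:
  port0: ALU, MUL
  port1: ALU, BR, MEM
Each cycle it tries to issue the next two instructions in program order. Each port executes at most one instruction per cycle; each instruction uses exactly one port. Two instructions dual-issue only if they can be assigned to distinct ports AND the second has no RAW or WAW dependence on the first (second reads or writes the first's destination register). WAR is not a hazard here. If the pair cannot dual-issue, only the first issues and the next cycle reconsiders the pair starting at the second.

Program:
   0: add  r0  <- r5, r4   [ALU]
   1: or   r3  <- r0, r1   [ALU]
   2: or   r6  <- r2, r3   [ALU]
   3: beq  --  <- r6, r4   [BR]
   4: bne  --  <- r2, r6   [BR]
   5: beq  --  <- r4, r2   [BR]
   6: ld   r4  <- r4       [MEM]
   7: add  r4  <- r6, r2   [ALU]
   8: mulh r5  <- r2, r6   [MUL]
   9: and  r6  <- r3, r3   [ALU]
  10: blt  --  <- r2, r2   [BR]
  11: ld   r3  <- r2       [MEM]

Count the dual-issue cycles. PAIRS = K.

PAIRS = 2

  cy0 -> i0 (add.ALU) RAW r0
  cy1 -> i1 (or.ALU) RAW r3
  cy2 -> i2 (or.ALU) RAW r6
  cy3 -> i3 (beq.BR) no-port BR/BR
  cy4 -> i4 (bne.BR) no-port BR/BR
  cy5 -> i5 (beq.BR) no-port BR/MEM
  cy6 -> i6 (ld.MEM) WAW r4
  cy7 -> i7/i8 (add.ALU/mulh.MUL) dual
  cy8 -> i9/i10 (and.ALU/blt.BR) dual
  cy9 -> i11 (ld.MEM) tail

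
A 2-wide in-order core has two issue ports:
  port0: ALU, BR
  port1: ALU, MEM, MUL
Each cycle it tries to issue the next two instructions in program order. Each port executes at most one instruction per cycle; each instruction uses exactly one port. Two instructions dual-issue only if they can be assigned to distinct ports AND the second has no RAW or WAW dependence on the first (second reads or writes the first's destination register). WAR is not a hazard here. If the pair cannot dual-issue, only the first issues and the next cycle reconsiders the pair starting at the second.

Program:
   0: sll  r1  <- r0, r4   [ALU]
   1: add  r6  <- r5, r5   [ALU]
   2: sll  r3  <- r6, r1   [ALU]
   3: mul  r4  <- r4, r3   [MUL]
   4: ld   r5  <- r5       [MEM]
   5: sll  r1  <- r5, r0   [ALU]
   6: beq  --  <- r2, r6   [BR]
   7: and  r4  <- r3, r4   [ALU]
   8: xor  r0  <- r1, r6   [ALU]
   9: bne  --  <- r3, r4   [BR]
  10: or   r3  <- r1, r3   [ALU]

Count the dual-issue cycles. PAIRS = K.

[0] i0+i1  sll.ALU+add.ALU  -- pair
[1] i2  sll.ALU  -- RAW r3
[2] i3  mul.MUL  -- no-port MUL/MEM
[3] i4  ld.MEM  -- RAW r5
[4] i5+i6  sll.ALU+beq.BR  -- pair
[5] i7+i8  and.ALU+xor.ALU  -- pair
[6] i9+i10  bne.BR+or.ALU  -- pair

PAIRS = 4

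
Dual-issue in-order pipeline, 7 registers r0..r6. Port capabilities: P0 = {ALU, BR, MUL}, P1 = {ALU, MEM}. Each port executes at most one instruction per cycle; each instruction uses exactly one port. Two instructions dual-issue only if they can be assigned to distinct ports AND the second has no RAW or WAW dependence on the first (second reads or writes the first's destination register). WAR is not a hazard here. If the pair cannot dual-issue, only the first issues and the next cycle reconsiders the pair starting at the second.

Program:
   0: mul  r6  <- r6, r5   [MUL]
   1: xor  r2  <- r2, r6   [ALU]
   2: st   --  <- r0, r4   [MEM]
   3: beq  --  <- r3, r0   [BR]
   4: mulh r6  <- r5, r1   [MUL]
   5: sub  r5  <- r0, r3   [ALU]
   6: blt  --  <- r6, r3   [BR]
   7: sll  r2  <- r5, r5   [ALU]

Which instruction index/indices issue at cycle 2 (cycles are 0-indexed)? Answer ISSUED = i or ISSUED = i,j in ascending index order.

ISSUED = 3

[0] i0  mul  -- RAW r6
[1] i1,i2  xor+st  -- 2-wide
[2] i3  beq  -- no-port BR/MUL
[3] i4,i5  mulh+sub  -- 2-wide
[4] i6,i7  blt+sll  -- 2-wide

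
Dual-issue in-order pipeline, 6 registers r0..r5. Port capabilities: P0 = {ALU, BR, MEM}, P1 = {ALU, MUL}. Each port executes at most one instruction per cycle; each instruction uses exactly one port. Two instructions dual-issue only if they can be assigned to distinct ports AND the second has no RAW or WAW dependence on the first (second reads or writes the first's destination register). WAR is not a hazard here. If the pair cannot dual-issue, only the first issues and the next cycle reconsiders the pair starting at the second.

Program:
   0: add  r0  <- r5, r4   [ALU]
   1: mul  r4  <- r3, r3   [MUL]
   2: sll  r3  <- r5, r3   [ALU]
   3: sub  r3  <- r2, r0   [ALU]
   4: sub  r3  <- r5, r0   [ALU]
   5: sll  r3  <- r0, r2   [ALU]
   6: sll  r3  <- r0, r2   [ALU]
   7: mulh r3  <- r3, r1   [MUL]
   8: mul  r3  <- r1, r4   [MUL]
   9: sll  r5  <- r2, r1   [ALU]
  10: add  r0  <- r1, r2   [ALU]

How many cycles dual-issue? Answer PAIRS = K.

0. add mul @i0,i1  | pair
1. sll @i2  | WAW r3
2. sub @i3  | WAW r3
3. sub @i4  | WAW r3
4. sll @i5  | WAW r3
5. sll @i6  | RAW+WAW r3
6. mulh @i7  | no-port MUL/MUL
7. mul sll @i8,i9  | pair
8. add @i10  | tail

PAIRS = 2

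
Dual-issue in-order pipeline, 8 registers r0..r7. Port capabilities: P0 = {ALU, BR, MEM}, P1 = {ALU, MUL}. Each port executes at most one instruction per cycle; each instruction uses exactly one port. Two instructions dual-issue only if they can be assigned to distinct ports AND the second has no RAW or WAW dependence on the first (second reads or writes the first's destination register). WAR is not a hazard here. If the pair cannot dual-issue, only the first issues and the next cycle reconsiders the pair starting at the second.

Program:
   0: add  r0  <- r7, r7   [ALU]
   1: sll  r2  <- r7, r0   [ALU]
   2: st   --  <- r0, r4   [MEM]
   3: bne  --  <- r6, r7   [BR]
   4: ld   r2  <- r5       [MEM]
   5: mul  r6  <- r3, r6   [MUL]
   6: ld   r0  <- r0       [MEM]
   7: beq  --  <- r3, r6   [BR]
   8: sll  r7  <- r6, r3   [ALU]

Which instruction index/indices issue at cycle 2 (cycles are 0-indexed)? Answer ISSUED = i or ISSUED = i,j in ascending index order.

c0: i0 add.ALU  RAW r0
c1: i1&i2 sll.ALU st.MEM  pair
c2: i3 bne.BR  no-port BR/MEM
c3: i4&i5 ld.MEM mul.MUL  pair
c4: i6 ld.MEM  no-port MEM/BR
c5: i7&i8 beq.BR sll.ALU  pair

ISSUED = 3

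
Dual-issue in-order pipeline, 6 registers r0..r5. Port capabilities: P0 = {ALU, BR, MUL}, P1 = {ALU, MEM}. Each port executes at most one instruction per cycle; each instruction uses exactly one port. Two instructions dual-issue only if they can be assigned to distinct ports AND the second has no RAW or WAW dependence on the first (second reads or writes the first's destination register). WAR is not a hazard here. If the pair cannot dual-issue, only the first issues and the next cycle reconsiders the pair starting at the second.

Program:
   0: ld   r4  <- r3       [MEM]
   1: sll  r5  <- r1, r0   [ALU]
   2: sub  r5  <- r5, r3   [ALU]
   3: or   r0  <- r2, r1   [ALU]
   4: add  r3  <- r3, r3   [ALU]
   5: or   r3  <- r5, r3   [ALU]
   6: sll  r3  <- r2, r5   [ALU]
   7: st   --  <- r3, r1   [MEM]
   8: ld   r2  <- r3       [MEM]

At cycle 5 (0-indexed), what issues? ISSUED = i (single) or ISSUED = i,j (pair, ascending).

[0] i0&i1  ld;sll  -- 2-wide
[1] i2&i3  sub;or  -- 2-wide
[2] i4  add  -- RAW+WAW r3
[3] i5  or  -- WAW r3
[4] i6  sll  -- RAW r3
[5] i7  st  -- no-port MEM/MEM
[6] i8  ld  -- tail

ISSUED = 7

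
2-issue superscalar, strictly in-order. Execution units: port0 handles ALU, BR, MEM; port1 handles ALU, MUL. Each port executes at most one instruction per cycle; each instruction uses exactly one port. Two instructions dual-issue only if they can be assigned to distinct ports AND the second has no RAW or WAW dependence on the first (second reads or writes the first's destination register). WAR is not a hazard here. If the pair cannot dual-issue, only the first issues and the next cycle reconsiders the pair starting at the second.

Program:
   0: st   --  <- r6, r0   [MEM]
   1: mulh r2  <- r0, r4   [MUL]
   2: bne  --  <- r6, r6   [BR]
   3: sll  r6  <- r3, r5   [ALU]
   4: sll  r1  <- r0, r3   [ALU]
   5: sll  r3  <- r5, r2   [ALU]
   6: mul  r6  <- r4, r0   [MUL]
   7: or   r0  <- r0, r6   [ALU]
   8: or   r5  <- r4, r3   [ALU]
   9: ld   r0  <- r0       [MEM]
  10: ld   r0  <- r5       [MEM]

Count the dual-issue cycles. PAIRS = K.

c0: i0&i1 st.MEM/mulh.MUL  pair
c1: i2&i3 bne.BR/sll.ALU  pair
c2: i4&i5 sll.ALU/sll.ALU  pair
c3: i6 mul.MUL  RAW r6
c4: i7&i8 or.ALU/or.ALU  pair
c5: i9 ld.MEM  no-port MEM/MEM
c6: i10 ld.MEM  tail

PAIRS = 4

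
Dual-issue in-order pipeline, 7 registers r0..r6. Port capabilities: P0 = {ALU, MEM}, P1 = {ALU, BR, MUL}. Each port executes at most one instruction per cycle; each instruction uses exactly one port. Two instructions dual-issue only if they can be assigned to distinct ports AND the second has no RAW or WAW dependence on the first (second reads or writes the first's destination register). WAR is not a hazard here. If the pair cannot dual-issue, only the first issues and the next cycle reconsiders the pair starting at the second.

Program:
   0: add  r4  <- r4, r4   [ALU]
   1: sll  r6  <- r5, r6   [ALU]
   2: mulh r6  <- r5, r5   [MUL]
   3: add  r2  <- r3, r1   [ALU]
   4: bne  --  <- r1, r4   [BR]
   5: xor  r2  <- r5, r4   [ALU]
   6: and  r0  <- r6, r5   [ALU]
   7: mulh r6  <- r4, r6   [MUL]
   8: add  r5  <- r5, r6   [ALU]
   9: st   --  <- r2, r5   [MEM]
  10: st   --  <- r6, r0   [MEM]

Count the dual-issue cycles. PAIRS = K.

PAIRS = 4

[0] i0/i1  add.ALU sll.ALU  -- 2-wide
[1] i2/i3  mulh.MUL add.ALU  -- 2-wide
[2] i4/i5  bne.BR xor.ALU  -- 2-wide
[3] i6/i7  and.ALU mulh.MUL  -- 2-wide
[4] i8  add.ALU  -- RAW r5
[5] i9  st.MEM  -- no-port MEM/MEM
[6] i10  st.MEM  -- tail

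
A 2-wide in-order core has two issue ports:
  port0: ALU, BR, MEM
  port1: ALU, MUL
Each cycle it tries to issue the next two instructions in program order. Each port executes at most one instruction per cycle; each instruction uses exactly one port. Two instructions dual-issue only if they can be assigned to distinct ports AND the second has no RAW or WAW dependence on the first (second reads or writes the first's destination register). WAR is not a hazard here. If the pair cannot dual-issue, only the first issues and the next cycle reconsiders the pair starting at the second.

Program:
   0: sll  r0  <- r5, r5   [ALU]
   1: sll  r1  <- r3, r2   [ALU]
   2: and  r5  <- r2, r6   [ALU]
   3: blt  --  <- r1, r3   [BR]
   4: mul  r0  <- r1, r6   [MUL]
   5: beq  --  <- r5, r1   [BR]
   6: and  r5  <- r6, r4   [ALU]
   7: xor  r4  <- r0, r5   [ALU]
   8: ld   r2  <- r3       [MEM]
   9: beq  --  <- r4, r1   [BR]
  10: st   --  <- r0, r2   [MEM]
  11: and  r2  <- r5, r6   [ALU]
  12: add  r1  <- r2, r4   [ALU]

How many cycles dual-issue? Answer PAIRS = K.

[0] i0,i1  sll+sll  -- 2-wide
[1] i2,i3  and+blt  -- 2-wide
[2] i4,i5  mul+beq  -- 2-wide
[3] i6  and  -- RAW r5
[4] i7,i8  xor+ld  -- 2-wide
[5] i9  beq  -- no-port BR/MEM
[6] i10,i11  st+and  -- 2-wide
[7] i12  add  -- tail

PAIRS = 5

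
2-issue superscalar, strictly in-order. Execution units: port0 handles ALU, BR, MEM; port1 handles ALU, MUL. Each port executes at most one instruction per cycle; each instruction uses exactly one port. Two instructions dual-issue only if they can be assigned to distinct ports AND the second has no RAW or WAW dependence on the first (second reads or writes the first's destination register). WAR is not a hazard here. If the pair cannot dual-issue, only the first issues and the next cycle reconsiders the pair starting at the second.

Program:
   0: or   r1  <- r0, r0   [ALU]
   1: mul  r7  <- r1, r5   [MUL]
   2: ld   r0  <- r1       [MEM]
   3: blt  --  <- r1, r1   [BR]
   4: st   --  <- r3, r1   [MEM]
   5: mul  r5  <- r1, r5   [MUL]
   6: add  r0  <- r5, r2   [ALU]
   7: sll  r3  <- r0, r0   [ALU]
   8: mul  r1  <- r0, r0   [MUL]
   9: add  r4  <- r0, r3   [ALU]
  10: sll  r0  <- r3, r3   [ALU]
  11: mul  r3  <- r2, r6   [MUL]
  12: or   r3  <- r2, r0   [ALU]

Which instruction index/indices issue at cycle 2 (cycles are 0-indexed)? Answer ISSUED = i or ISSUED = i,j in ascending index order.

ISSUED = 3

  cy0 -> i0 (or.ALU) RAW r1
  cy1 -> i1/i2 (mul.MUL/ld.MEM) pair
  cy2 -> i3 (blt.BR) no-port BR/MEM
  cy3 -> i4/i5 (st.MEM/mul.MUL) pair
  cy4 -> i6 (add.ALU) RAW r0
  cy5 -> i7/i8 (sll.ALU/mul.MUL) pair
  cy6 -> i9/i10 (add.ALU/sll.ALU) pair
  cy7 -> i11 (mul.MUL) WAW r3
  cy8 -> i12 (or.ALU) tail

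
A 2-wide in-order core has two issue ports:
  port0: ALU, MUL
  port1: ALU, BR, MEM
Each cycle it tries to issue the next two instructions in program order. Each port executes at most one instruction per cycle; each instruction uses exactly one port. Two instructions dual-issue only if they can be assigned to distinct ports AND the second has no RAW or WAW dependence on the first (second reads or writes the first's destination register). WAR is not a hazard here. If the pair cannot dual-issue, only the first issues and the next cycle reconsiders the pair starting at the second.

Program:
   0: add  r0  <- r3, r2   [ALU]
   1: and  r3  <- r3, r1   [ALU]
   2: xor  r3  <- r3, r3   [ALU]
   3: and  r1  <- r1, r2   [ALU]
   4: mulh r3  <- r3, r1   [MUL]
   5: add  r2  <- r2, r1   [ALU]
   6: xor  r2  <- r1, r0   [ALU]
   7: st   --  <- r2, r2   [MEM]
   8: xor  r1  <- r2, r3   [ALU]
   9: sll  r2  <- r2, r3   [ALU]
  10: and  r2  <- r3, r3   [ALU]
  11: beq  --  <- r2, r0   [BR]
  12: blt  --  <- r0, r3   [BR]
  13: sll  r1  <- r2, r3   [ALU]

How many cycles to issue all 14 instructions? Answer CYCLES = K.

CYCLES = 9

  cy0 -> i0&i1 (add.ALU;and.ALU) 2-wide
  cy1 -> i2&i3 (xor.ALU;and.ALU) 2-wide
  cy2 -> i4&i5 (mulh.MUL;add.ALU) 2-wide
  cy3 -> i6 (xor.ALU) RAW r2
  cy4 -> i7&i8 (st.MEM;xor.ALU) 2-wide
  cy5 -> i9 (sll.ALU) WAW r2
  cy6 -> i10 (and.ALU) RAW r2
  cy7 -> i11 (beq.BR) no-port BR/BR
  cy8 -> i12&i13 (blt.BR;sll.ALU) 2-wide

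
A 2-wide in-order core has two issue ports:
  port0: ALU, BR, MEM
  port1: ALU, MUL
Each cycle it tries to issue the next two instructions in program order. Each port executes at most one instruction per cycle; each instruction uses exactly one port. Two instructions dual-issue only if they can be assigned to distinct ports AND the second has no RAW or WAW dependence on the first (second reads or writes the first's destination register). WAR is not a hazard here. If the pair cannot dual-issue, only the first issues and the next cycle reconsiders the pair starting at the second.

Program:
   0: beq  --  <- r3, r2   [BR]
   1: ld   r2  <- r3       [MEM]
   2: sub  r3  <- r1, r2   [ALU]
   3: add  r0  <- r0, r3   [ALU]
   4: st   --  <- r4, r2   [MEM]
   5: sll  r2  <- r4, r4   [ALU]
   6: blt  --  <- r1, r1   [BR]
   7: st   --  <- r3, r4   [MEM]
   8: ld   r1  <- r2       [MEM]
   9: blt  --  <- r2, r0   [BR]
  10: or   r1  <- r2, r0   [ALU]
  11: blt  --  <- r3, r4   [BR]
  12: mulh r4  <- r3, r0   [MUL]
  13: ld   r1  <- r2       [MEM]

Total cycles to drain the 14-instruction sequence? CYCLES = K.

  cy0 -> i0 (beq.BR) no-port BR/MEM
  cy1 -> i1 (ld.MEM) RAW r2
  cy2 -> i2 (sub.ALU) RAW r3
  cy3 -> i3&i4 (add.ALU/st.MEM) 2-wide
  cy4 -> i5&i6 (sll.ALU/blt.BR) 2-wide
  cy5 -> i7 (st.MEM) no-port MEM/MEM
  cy6 -> i8 (ld.MEM) no-port MEM/BR
  cy7 -> i9&i10 (blt.BR/or.ALU) 2-wide
  cy8 -> i11&i12 (blt.BR/mulh.MUL) 2-wide
  cy9 -> i13 (ld.MEM) tail

CYCLES = 10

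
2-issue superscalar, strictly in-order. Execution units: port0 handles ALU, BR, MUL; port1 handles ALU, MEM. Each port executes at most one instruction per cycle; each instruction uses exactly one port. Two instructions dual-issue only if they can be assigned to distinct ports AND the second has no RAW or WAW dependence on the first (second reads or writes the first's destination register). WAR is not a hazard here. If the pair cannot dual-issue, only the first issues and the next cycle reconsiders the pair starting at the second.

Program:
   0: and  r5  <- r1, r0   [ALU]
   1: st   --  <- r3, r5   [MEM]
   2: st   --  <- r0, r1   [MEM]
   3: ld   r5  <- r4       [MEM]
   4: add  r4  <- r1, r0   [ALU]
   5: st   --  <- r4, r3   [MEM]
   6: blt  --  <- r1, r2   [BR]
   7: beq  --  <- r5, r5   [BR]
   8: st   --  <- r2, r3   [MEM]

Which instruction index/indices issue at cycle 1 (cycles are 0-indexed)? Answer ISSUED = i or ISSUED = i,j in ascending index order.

c0: i0 and.ALU  RAW r5
c1: i1 st.MEM  no-port MEM/MEM
c2: i2 st.MEM  no-port MEM/MEM
c3: i3+i4 ld.MEM/add.ALU  dual
c4: i5+i6 st.MEM/blt.BR  dual
c5: i7+i8 beq.BR/st.MEM  dual

ISSUED = 1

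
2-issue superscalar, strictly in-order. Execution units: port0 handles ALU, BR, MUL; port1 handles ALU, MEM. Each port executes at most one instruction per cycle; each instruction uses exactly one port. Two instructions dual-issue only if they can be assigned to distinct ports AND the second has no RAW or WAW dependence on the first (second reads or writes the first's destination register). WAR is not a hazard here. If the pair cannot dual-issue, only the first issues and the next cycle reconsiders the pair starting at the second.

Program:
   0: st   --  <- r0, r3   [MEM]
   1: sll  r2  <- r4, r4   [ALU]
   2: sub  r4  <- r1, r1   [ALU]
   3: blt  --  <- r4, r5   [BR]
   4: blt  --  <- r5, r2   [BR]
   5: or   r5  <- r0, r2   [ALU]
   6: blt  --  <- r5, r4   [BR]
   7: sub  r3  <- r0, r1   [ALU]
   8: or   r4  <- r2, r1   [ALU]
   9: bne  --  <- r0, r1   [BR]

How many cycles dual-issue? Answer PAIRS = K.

PAIRS = 4

t=0 i0+i1:st.MEM;sll.ALU ; pair
t=1 i2:sub.ALU ; RAW r4
t=2 i3:blt.BR ; no-port BR/BR
t=3 i4+i5:blt.BR;or.ALU ; pair
t=4 i6+i7:blt.BR;sub.ALU ; pair
t=5 i8+i9:or.ALU;bne.BR ; pair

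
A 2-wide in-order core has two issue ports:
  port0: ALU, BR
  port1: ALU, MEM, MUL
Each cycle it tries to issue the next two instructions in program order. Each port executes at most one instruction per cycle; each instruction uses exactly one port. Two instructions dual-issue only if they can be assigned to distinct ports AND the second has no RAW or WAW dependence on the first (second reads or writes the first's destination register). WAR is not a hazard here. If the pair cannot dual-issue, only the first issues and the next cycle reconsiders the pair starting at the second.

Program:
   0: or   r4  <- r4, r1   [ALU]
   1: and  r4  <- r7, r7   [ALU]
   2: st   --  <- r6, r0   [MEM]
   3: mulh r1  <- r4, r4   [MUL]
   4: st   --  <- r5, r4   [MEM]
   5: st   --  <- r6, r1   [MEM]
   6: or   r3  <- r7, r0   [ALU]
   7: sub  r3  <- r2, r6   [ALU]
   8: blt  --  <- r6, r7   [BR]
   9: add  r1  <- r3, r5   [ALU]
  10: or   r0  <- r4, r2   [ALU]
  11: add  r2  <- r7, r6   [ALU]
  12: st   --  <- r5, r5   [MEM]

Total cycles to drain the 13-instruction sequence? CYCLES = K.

0. or @i0  | WAW r4
1. and/st @i1&i2  | pair
2. mulh @i3  | no-port MUL/MEM
3. st @i4  | no-port MEM/MEM
4. st/or @i5&i6  | pair
5. sub/blt @i7&i8  | pair
6. add/or @i9&i10  | pair
7. add/st @i11&i12  | pair

CYCLES = 8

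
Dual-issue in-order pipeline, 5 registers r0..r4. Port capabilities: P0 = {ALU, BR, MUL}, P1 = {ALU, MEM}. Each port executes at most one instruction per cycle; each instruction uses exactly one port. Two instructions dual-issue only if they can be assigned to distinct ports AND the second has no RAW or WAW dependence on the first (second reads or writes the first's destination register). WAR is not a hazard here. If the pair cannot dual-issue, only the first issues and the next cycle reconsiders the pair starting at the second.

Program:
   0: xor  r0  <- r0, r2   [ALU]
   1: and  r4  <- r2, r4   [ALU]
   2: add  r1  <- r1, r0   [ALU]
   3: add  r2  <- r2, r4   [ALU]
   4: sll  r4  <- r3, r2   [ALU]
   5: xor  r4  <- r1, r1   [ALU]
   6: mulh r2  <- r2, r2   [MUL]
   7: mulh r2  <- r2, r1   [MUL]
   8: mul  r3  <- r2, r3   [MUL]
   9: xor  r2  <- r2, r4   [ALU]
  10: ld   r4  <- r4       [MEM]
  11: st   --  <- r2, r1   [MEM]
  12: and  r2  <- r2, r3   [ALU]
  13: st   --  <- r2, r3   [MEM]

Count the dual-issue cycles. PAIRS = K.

[0] i0&i1  xor+and  -- pair
[1] i2&i3  add+add  -- pair
[2] i4  sll  -- WAW r4
[3] i5&i6  xor+mulh  -- pair
[4] i7  mulh  -- no-port MUL/MUL
[5] i8&i9  mul+xor  -- pair
[6] i10  ld  -- no-port MEM/MEM
[7] i11&i12  st+and  -- pair
[8] i13  st  -- tail

PAIRS = 5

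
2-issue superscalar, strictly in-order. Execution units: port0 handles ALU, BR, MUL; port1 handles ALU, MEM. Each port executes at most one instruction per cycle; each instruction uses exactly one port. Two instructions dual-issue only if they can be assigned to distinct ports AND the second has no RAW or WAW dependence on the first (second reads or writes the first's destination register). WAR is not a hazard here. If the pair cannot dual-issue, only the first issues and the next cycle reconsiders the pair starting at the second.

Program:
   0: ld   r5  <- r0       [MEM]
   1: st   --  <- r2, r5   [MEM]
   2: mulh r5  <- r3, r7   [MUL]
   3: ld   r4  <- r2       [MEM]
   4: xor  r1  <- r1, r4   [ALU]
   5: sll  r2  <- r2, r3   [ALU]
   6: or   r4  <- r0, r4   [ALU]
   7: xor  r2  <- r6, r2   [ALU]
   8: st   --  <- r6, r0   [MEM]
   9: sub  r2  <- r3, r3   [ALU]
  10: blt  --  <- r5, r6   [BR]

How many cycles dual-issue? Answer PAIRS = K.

PAIRS = 4

#0 head=0: ld i0 no-port MEM/MEM
#1 head=1: st+mulh i1+i2 dual
#2 head=3: ld i3 RAW r4
#3 head=4: xor+sll i4+i5 dual
#4 head=6: or+xor i6+i7 dual
#5 head=8: st+sub i8+i9 dual
#6 head=10: blt i10 tail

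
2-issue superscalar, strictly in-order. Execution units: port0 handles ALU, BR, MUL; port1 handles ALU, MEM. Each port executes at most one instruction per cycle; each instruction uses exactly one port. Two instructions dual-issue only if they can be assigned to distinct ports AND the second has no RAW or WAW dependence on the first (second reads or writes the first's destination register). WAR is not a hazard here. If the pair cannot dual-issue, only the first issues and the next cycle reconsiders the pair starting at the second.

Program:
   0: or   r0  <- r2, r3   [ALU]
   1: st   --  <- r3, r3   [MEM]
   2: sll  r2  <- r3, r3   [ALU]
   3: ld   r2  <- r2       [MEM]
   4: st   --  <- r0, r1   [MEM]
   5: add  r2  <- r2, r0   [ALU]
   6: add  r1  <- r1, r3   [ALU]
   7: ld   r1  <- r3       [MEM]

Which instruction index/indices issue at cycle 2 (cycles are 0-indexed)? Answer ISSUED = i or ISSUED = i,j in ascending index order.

ISSUED = 3

[0] i0,i1  or.ALU+st.MEM  -- pair
[1] i2  sll.ALU  -- RAW+WAW r2
[2] i3  ld.MEM  -- no-port MEM/MEM
[3] i4,i5  st.MEM+add.ALU  -- pair
[4] i6  add.ALU  -- WAW r1
[5] i7  ld.MEM  -- tail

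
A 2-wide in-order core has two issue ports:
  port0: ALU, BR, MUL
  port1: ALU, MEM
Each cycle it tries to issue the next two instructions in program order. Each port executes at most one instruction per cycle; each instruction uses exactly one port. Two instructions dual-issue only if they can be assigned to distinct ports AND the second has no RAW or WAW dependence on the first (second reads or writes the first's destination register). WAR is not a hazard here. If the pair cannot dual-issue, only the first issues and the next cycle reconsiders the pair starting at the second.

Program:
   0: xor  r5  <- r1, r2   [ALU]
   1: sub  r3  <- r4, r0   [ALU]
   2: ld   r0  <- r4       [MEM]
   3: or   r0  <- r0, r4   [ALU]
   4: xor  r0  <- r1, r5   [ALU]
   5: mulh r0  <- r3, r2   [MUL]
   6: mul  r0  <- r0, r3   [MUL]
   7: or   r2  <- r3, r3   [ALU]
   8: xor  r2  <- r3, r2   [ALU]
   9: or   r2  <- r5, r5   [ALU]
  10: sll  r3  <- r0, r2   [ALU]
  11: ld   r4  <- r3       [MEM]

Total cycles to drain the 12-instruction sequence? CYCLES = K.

[0] i0&i1  xor sub  -- 2-wide
[1] i2  ld  -- RAW+WAW r0
[2] i3  or  -- WAW r0
[3] i4  xor  -- WAW r0
[4] i5  mulh  -- no-port MUL/MUL
[5] i6&i7  mul or  -- 2-wide
[6] i8  xor  -- WAW r2
[7] i9  or  -- RAW r2
[8] i10  sll  -- RAW r3
[9] i11  ld  -- tail

CYCLES = 10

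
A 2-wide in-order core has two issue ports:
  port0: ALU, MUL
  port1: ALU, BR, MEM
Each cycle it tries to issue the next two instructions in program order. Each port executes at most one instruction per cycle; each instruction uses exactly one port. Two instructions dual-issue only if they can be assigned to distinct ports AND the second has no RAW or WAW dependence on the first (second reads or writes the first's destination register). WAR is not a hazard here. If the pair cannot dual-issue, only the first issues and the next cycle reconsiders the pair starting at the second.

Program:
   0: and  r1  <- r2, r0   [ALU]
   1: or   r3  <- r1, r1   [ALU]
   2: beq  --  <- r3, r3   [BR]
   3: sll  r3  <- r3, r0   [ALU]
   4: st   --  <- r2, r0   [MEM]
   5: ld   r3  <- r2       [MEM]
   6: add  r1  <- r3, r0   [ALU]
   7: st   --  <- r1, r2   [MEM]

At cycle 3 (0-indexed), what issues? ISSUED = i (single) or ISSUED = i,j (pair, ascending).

ISSUED = 4

[0] i0  and.ALU  -- RAW r1
[1] i1  or.ALU  -- RAW r3
[2] i2/i3  beq.BR;sll.ALU  -- 2-wide
[3] i4  st.MEM  -- no-port MEM/MEM
[4] i5  ld.MEM  -- RAW r3
[5] i6  add.ALU  -- RAW r1
[6] i7  st.MEM  -- tail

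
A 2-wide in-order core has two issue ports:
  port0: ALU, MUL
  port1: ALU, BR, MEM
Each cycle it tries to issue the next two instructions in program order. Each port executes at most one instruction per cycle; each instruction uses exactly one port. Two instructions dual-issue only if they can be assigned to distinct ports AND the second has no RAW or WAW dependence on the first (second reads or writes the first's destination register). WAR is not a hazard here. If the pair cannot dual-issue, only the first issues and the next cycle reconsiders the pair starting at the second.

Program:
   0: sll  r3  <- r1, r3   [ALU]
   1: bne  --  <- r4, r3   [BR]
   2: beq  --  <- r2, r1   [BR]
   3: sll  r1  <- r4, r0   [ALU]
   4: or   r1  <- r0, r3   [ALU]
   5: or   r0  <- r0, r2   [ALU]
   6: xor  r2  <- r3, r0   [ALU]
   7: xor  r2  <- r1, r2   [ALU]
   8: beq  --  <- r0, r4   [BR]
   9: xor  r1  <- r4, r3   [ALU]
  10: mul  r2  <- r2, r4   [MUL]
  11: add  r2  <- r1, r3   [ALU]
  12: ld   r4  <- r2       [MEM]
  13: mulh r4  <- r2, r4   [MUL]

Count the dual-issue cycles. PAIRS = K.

PAIRS = 4

  cy0 -> i0 (sll.ALU) RAW r3
  cy1 -> i1 (bne.BR) no-port BR/BR
  cy2 -> i2,i3 (beq.BR+sll.ALU) dual
  cy3 -> i4,i5 (or.ALU+or.ALU) dual
  cy4 -> i6 (xor.ALU) RAW+WAW r2
  cy5 -> i7,i8 (xor.ALU+beq.BR) dual
  cy6 -> i9,i10 (xor.ALU+mul.MUL) dual
  cy7 -> i11 (add.ALU) RAW r2
  cy8 -> i12 (ld.MEM) RAW+WAW r4
  cy9 -> i13 (mulh.MUL) tail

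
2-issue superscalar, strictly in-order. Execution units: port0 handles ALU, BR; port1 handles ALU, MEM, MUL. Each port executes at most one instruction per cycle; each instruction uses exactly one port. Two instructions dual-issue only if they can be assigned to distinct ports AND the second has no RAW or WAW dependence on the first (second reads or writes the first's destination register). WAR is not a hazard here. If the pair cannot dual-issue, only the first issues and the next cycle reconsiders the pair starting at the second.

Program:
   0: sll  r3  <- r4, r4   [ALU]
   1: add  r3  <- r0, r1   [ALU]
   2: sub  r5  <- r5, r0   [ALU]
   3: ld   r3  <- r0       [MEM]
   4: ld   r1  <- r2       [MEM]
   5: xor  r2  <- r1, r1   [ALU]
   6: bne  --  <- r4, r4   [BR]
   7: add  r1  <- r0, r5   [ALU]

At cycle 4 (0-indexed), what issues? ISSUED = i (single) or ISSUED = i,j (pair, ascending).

[0] i0  sll.ALU  -- WAW r3
[1] i1,i2  add.ALU sub.ALU  -- pair
[2] i3  ld.MEM  -- no-port MEM/MEM
[3] i4  ld.MEM  -- RAW r1
[4] i5,i6  xor.ALU bne.BR  -- pair
[5] i7  add.ALU  -- tail

ISSUED = 5,6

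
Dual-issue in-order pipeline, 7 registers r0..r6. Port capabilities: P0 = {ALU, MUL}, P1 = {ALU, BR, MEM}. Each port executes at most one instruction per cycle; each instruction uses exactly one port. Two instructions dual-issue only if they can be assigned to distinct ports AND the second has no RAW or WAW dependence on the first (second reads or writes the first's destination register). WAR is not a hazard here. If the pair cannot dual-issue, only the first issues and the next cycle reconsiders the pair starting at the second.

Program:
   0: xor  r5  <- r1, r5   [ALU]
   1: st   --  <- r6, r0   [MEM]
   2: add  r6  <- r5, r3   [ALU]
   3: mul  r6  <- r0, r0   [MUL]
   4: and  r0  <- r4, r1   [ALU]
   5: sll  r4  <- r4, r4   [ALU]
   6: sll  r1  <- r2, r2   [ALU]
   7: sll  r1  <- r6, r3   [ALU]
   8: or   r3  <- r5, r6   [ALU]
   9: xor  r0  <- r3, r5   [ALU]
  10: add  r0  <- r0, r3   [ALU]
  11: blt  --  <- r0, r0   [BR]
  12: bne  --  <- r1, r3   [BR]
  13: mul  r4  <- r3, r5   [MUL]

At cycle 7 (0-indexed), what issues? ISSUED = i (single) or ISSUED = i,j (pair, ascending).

[0] i0/i1  xor.ALU+st.MEM  -- 2-wide
[1] i2  add.ALU  -- WAW r6
[2] i3/i4  mul.MUL+and.ALU  -- 2-wide
[3] i5/i6  sll.ALU+sll.ALU  -- 2-wide
[4] i7/i8  sll.ALU+or.ALU  -- 2-wide
[5] i9  xor.ALU  -- RAW+WAW r0
[6] i10  add.ALU  -- RAW r0
[7] i11  blt.BR  -- no-port BR/BR
[8] i12/i13  bne.BR+mul.MUL  -- 2-wide

ISSUED = 11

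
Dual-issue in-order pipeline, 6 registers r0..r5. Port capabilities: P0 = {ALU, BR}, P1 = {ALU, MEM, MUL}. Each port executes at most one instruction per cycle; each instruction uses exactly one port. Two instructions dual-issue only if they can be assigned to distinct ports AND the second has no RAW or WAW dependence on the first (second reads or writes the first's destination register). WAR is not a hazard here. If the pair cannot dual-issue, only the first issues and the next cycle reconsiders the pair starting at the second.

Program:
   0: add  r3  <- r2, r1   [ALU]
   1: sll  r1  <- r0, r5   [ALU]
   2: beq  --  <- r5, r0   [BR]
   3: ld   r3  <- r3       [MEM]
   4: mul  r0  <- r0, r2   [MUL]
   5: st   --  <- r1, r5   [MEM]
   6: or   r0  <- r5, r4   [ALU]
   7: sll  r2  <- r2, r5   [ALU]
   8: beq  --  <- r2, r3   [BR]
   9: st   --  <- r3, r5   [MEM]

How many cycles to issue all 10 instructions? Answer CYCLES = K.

  cy0 -> i0+i1 (add.ALU sll.ALU) dual
  cy1 -> i2+i3 (beq.BR ld.MEM) dual
  cy2 -> i4 (mul.MUL) no-port MUL/MEM
  cy3 -> i5+i6 (st.MEM or.ALU) dual
  cy4 -> i7 (sll.ALU) RAW r2
  cy5 -> i8+i9 (beq.BR st.MEM) dual

CYCLES = 6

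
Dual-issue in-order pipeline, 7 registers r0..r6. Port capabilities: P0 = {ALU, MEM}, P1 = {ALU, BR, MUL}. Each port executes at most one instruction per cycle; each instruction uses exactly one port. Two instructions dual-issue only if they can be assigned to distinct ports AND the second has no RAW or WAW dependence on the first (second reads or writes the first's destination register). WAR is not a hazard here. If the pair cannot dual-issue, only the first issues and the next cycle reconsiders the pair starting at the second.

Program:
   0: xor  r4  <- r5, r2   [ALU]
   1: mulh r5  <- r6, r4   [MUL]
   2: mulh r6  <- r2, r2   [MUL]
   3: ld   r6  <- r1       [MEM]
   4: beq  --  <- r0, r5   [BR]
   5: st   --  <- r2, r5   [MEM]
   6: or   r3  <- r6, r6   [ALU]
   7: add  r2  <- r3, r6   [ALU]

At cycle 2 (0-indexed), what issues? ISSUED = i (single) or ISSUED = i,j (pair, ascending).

ISSUED = 2

  cy0 -> i0 (xor) RAW r4
  cy1 -> i1 (mulh) no-port MUL/MUL
  cy2 -> i2 (mulh) WAW r6
  cy3 -> i3/i4 (ld/beq) pair
  cy4 -> i5/i6 (st/or) pair
  cy5 -> i7 (add) tail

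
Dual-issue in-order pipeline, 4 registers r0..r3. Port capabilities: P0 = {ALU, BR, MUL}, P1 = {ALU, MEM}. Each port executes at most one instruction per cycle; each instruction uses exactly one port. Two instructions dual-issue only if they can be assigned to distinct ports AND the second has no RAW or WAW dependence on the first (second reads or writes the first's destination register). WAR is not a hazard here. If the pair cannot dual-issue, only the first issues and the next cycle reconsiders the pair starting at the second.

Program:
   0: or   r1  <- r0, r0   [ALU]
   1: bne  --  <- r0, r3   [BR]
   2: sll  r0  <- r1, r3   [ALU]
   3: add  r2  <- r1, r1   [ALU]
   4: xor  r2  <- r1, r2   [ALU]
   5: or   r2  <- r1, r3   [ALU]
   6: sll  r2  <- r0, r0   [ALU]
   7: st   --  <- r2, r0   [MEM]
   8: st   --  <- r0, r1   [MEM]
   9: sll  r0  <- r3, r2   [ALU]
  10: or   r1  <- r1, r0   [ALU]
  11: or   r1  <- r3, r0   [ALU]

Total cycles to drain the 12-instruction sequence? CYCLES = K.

[0] i0/i1  or.ALU bne.BR  -- dual
[1] i2/i3  sll.ALU add.ALU  -- dual
[2] i4  xor.ALU  -- WAW r2
[3] i5  or.ALU  -- WAW r2
[4] i6  sll.ALU  -- RAW r2
[5] i7  st.MEM  -- no-port MEM/MEM
[6] i8/i9  st.MEM sll.ALU  -- dual
[7] i10  or.ALU  -- WAW r1
[8] i11  or.ALU  -- tail

CYCLES = 9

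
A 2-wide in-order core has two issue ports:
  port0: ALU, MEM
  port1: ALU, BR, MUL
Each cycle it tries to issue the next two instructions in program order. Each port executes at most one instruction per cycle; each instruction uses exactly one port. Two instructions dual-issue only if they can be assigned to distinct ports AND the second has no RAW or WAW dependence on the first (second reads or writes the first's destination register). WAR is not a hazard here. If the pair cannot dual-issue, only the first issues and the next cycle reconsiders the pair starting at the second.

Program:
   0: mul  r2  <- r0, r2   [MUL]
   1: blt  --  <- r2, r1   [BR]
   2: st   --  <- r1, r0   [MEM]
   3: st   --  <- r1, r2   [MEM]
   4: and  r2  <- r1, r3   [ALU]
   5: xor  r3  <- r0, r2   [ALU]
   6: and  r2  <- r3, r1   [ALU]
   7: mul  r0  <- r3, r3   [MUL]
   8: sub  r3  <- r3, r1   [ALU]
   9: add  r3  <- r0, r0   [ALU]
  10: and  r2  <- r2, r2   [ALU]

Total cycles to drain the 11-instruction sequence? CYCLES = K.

CYCLES = 7

#0 head=0: mul i0 no-port MUL/BR
#1 head=1: blt st i1,i2 2-wide
#2 head=3: st and i3,i4 2-wide
#3 head=5: xor i5 RAW r3
#4 head=6: and mul i6,i7 2-wide
#5 head=8: sub i8 WAW r3
#6 head=9: add and i9,i10 2-wide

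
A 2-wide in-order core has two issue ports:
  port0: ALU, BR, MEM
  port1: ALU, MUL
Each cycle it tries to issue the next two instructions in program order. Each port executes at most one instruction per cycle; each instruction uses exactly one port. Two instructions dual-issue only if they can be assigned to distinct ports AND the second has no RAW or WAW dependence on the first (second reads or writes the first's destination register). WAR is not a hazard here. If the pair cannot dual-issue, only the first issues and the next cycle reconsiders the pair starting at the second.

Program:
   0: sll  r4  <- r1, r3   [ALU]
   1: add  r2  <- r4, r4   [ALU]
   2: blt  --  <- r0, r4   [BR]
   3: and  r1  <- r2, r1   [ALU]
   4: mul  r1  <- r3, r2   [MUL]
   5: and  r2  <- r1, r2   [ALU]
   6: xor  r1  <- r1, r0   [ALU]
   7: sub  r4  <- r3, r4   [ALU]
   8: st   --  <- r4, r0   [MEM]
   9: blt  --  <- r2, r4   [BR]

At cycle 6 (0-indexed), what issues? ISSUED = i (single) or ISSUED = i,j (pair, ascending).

  cy0 -> i0 (sll) RAW r4
  cy1 -> i1,i2 (add;blt) pair
  cy2 -> i3 (and) WAW r1
  cy3 -> i4 (mul) RAW r1
  cy4 -> i5,i6 (and;xor) pair
  cy5 -> i7 (sub) RAW r4
  cy6 -> i8 (st) no-port MEM/BR
  cy7 -> i9 (blt) tail

ISSUED = 8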